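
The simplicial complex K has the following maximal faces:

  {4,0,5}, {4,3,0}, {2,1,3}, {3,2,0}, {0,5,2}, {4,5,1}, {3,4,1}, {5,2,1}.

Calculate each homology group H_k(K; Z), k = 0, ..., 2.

Take the total order 0 < 1 < 2 < 3 < 4 < 5 on the vertex set. Then K (dimension 2) consists of the simplices:

  0-simplices (6): [0], [1], [2], [3], [4], [5]
  1-simplices (12): [0,2], [0,3], [0,4], [0,5], [1,2], [1,3], [1,4], [1,5], [2,3], [2,5], [3,4], [4,5]
  2-simplices (8): [0,2,3], [0,2,5], [0,3,4], [0,4,5], [1,2,3], [1,2,5], [1,3,4], [1,4,5]

giving chain groups C_0 ≅ Z^6, C_1 ≅ Z^12, C_2 ≅ Z^8.

Boundary ∂_1: C_1 → C_0 is given by ∂[p,q] = [q] − [p].
The 6×12 boundary matrix has rank 5 and Smith normal form diag(1,1,1,1,1).

The boundary map ∂_2: C_2 → C_1 sends each 2-simplex [p,q,r] to [q,r] − [p,r] + [p,q]. For instance
  ∂[0,3,4] = [3,4] − [0,4] + [0,3],
  ∂[1,4,5] = [4,5] − [1,5] + [1,4].
This gives a 12×8 integer matrix of rank 7; reducing to Smith normal form yields diagonal entries (1,1,1,1,1,1,1).

Now H_k = ker ∂_k / im ∂_{k+1}, so:

  H_0: rank C_0 − rank ∂_1 = 6 − 5 = 1, and the invariant factors of ∂_1 are all 1, so H_0 ≅ Z.
  H_1: rank ker ∂_1 − rank ∂_2 = (12 − 5) − 7 = 0, and the invariant factors of ∂_2 are all 1, so H_1 ≅ 0.
  H_2: rank ker ∂_2 − rank ∂_3 = (8 − 7) − 0 = 1, and there is no ∂_3, so H_2 ≅ Z.

(K is a triangulation of the 2-sphere S^2.)

H_0 ≅ Z,  H_1 = 0,  H_2 ≅ Z.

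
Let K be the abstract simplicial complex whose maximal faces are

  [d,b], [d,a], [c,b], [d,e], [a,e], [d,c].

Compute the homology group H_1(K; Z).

Fix the vertex order a < b < c < d < e and write every simplex with vertices in increasing order. Then dim K = 1 and the simplices of K are:

  0-simplices (5): a, b, c, d, e
  1-simplices (6): ad, ae, bc, bd, cd, de

Hence C_0 ≅ Z^5, C_1 ≅ Z^6.

Boundary ∂_1: C_1 → C_0 maps an edge to its endpoints' difference, ∂[p,q] = q − p. For instance
  ∂bc = c − b.
This gives a 5×6 integer matrix of rank 4; reducing to Smith normal form yields diagonal entries (1,1,1,1).

Computing H_k = (kernel of ∂_k) / (image of ∂_{k+1}):

  H_1: rank ker ∂_1 − rank ∂_2 = (6 − 4) − 0 = 2, and there is no ∂_2, so H_1 ≅ Z^2.

H_1 = Z^2.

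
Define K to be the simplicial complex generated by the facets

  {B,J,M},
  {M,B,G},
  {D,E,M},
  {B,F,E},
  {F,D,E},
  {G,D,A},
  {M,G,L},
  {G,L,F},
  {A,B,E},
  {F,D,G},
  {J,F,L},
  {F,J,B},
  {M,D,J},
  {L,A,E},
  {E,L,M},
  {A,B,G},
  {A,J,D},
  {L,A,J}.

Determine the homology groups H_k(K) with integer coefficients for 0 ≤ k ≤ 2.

Fix the vertex order A < B < D < E < F < G < J < L < M and write every simplex with vertices in increasing order. Then dim K = 2 and the simplices of K are:

  0-simplices (9): A, B, D, E, F, G, J, L, M
  1-simplices (27): AB, AD, AE, AG, AJ, AL, BE, BF, BG, BJ, BM, DE, DF, DG, DJ, DM, EF, EL, EM, FG, FJ, FL, GL, GM, JL, JM, LM
  2-simplices (18): ABE, ABG, ADG, ADJ, AEL, AJL, BEF, BFJ, BGM, BJM, DEF, DEM, DFG, DJM, ELM, FGL, FJL, GLM

so the chain groups are C_0 ≅ Z^9, C_1 ≅ Z^27, C_2 ≅ Z^18.

∂_1: C_1 → C_0 maps an edge to its endpoints' difference, ∂[p,q] = q − p.
The resulting 9×27 matrix has rank 8, and its Smith normal form has invariant factors (1,1,1,1,1,1,1,1).

∂_2: C_2 → C_1 sends each 2-simplex [p,q,r] to [q,r] − [p,r] + [p,q]. For instance
  ∂AEL = EL − AL + AE,
  ∂DEM = EM − DM + DE.
This gives a 27×18 integer matrix of rank 17; reducing to Smith normal form yields diagonal entries (1,1,1,1,1,1,1,1,1,1,1,1,1,1,1,1,1).

Reading off H_k = ker ∂_k / im ∂_{k+1}:

  H_0: rank C_0 − rank ∂_1 = 9 − 8 = 1, and the invariant factors of ∂_1 are all 1, so H_0 ≅ Z.
  H_1: rank ker ∂_1 − rank ∂_2 = (27 − 8) − 17 = 2, and the invariant factors of ∂_2 are all 1, so H_1 ≅ Z^2.
  H_2: rank ker ∂_2 − rank ∂_3 = (18 − 17) − 0 = 1, and there is no ∂_3, so H_2 ≅ Z.

As a check, the Euler characteristic is 9 − 27 + 18 = 0, which agrees with 1 − 2 + 1 = 0.

H_0 ≅ Z,  H_1 ≅ Z^2,  H_2 ≅ Z.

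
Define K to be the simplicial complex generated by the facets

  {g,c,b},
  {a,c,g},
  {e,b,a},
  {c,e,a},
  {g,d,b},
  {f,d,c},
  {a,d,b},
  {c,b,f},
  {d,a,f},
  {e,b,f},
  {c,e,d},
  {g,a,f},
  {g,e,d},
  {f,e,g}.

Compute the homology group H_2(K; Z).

H_2 = Z.

Order the vertices as a < b < c < d < e < f < g. Listing each simplex with vertices in this order, K has dimension 2 with simplices:

  0-simplices (7): a, b, c, d, e, f, g
  1-simplices (21): ab, ac, ad, ae, af, ag, bc, bd, be, bf, bg, cd, ce, cf, cg, de, df, dg, ef, eg, fg
  2-simplices (14): abd, abe, ace, acg, adf, afg, bcf, bcg, bdg, bef, cde, cdf, deg, efg

so the chain groups are C_0 ≅ Z^7, C_1 ≅ Z^21, C_2 ≅ Z^14.

Boundary ∂_1: C_1 → C_0 sends each edge [p,q] (with p < q) to q − p. For instance
  ∂ag = g − a.
The resulting 7×21 matrix has rank 6, and its Smith normal form has invariant factors (1,1,1,1,1,1).

The boundary map ∂_2: C_2 → C_1 maps a triangle to the signed sum of its edges. For instance
  ∂bdg = dg − bg + bd,
  ∂bcf = cf − bf + bc.
As a 21×14 matrix over Z this has rank 13, with invariant factors (1,1,1,1,1,1,1,1,1,1,1,1,1).

Reading off H_k = ker ∂_k / im ∂_{k+1}:

  H_2: rank ker ∂_2 − rank ∂_3 = (14 − 13) − 0 = 1, and there is no ∂_3, so H_2 ≅ Z.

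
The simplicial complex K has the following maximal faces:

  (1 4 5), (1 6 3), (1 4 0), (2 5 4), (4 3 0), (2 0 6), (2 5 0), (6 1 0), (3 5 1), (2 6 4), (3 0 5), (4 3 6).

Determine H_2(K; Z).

H_2 = 0.

We work with the vertex ordering 0 < 1 < 2 < 3 < 4 < 5 < 6. The simplices of K, each written with vertices in increasing order, are:

  0-simplices (7): [0], [1], [2], [3], [4], [5], [6]
  1-simplices (18): [0,1], [0,2], [0,3], [0,4], [0,5], [0,6], [1,3], [1,4], [1,5], [1,6], [2,4], [2,5], [2,6], [3,4], [3,5], [3,6], [4,5], [4,6]
  2-simplices (12): [0,1,4], [0,1,6], [0,2,5], [0,2,6], [0,3,4], [0,3,5], [1,3,5], [1,3,6], [1,4,5], [2,4,5], [2,4,6], [3,4,6]

Hence C_0 ≅ Z^7, C_1 ≅ Z^18, C_2 ≅ Z^12.

∂_1: C_1 → C_0 maps an edge to its endpoints' difference, ∂[p,q] = q − p.
The resulting 7×18 matrix has rank 6, and its Smith normal form has invariant factors (1,1,1,1,1,1).

The boundary map ∂_2: C_2 → C_1 acts by ∂[p,q,r] = [q,r] − [p,r] + [p,q]. For instance
  ∂[0,3,5] = [3,5] − [0,5] + [0,3],
  ∂[0,2,5] = [2,5] − [0,5] + [0,2].
The resulting 18×12 matrix has rank 12, and its Smith normal form has invariant factors (1,1,1,1,1,1,1,1,1,1,1,2).

Computing H_k = (kernel of ∂_k) / (image of ∂_{k+1}):

  H_2: rank ker ∂_2 − rank ∂_3 = (12 − 12) − 0 = 0, and there is no ∂_3, so H_2 ≅ 0.

(K is a triangulation of the real projective plane RP^2.)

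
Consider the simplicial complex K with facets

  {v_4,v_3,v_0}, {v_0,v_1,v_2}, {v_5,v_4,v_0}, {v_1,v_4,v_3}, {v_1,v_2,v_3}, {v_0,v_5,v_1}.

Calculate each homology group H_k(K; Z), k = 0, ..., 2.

K has 6 vertices, 12 edges, 6 triangles.
rank ∂_0 = 0, rank ∂_1 = 5 ⇒ b_0 = 6 − 0 − 5 = 1; all invariant factors of ∂_1 are 1 so no torsion. So H_0 = Z.
rank ∂_1 = 5, rank ∂_2 = 6 ⇒ b_1 = 12 − 5 − 6 = 1; all invariant factors of ∂_2 are 1 so no torsion. So H_1 = Z.
rank ∂_2 = 6, rank ∂_3 = 0 ⇒ b_2 = 6 − 6 − 0 = 0. So H_2 = 0.

H_0 ≅ Z,  H_1 ≅ Z,  H_2 = 0.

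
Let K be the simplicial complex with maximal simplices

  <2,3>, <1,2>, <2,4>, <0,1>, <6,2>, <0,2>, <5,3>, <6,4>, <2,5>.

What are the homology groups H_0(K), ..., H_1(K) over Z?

K has 7 vertices, 9 edges.
rank ∂_0 = 0, rank ∂_1 = 6 ⇒ b_0 = 7 − 0 − 6 = 1; all invariant factors of ∂_1 are 1 so no torsion. So H_0 ≅ Z.
rank ∂_1 = 6, rank ∂_2 = 0 ⇒ b_1 = 9 − 6 − 0 = 3. So H_1 ≅ Z^3.

H_0 = Z,  H_1 = Z^3.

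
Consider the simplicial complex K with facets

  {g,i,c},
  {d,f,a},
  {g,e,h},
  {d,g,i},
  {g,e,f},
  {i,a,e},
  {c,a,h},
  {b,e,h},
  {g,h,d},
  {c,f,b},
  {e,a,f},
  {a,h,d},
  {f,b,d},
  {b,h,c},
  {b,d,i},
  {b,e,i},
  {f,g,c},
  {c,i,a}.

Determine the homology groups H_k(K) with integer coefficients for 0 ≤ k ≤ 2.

We work with the vertex ordering a < b < c < d < e < f < g < h < i. The simplices of K, each written with vertices in increasing order, are:

  0-simplices (9): a, b, c, d, e, f, g, h, i
  1-simplices (27): ac, ad, ae, af, ah, ai, bc, bd, be, bf, bh, bi, cf, cg, ch, ci, df, dg, dh, di, ef, eg, eh, ei, fg, gh, gi
  2-simplices (18): ach, aci, adf, adh, aef, aei, bcf, bch, bdf, bdi, beh, bei, cfg, cgi, dgh, dgi, efg, egh

so the chain groups are C_0 ≅ Z^9, C_1 ≅ Z^27, C_2 ≅ Z^18.

∂_1: C_1 → C_0 sends each edge [p,q] (with p < q) to q − p.
The resulting 9×27 matrix has rank 8, and its Smith normal form has invariant factors (1,1,1,1,1,1,1,1).

Boundary ∂_2: C_2 → C_1 maps a triangle to the signed sum of its edges. For instance
  ∂egh = gh − eh + eg,
  ∂aei = ei − ai + ae.
As a 27×18 matrix over Z this has rank 17, with invariant factors (1,1,1,1,1,1,1,1,1,1,1,1,1,1,1,1,1).

Computing H_k = (kernel of ∂_k) / (image of ∂_{k+1}):

  H_0: rank C_0 − rank ∂_1 = 9 − 8 = 1, and the invariant factors of ∂_1 are all 1, so H_0 ≅ Z.
  H_1: rank ker ∂_1 − rank ∂_2 = (27 − 8) − 17 = 2, and the invariant factors of ∂_2 are all 1, so H_1 ≅ Z^2.
  H_2: rank ker ∂_2 − rank ∂_3 = (18 − 17) − 0 = 1, and there is no ∂_3, so H_2 ≅ Z.

As a check, the Euler characteristic is 9 − 27 + 18 = 0, which agrees with 1 − 2 + 1 = 0.

H_0 = Z,  H_1 = Z^2,  H_2 = Z.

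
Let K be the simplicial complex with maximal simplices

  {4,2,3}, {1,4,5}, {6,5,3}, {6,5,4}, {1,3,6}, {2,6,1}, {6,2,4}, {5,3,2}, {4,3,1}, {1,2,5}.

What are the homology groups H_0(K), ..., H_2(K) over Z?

Fix the vertex order 1 < 2 < 3 < 4 < 5 < 6 and write every simplex with vertices in increasing order. Then dim K = 2 and the simplices of K are:

  0-simplices (6): [1], [2], [3], [4], [5], [6]
  1-simplices (15): [1,2], [1,3], [1,4], [1,5], [1,6], [2,3], [2,4], [2,5], [2,6], [3,4], [3,5], [3,6], [4,5], [4,6], [5,6]
  2-simplices (10): [1,2,5], [1,2,6], [1,3,4], [1,3,6], [1,4,5], [2,3,4], [2,3,5], [2,4,6], [3,5,6], [4,5,6]

Hence C_0 ≅ Z^6, C_1 ≅ Z^15, C_2 ≅ Z^10.

The boundary map ∂_1: C_1 → C_0 sends each edge [p,q] (with p < q) to q − p. For instance
  ∂[1,4] = [4] − [1].
The resulting 6×15 matrix has rank 5, and its Smith normal form has invariant factors (1,1,1,1,1).

Boundary ∂_2: C_2 → C_1 maps a triangle to the signed sum of its edges. For instance
  ∂[2,3,5] = [3,5] − [2,5] + [2,3],
  ∂[2,3,4] = [3,4] − [2,4] + [2,3].
The 15×10 boundary matrix has rank 10 and Smith normal form diag(1,1,1,1,1,1,1,1,1,2).

Computing H_k = (kernel of ∂_k) / (image of ∂_{k+1}):

  H_0: rank C_0 − rank ∂_1 = 6 − 5 = 1, and the invariant factors of ∂_1 are all 1, so H_0 = Z.
  H_1: rank ker ∂_1 − rank ∂_2 = (15 − 5) − 10 = 0, and ∂_2 has invariant factor 2 > 1, so H_1 = Z/2.
  H_2: rank ker ∂_2 − rank ∂_3 = (10 − 10) − 0 = 0, and there is no ∂_3, so H_2 = 0.

As a check, the Euler characteristic is 6 − 15 + 10 = 1, which agrees with 1 − 0 + 0 = 1.

H_0 = Z,  H_1 = Z/2,  H_2 = 0.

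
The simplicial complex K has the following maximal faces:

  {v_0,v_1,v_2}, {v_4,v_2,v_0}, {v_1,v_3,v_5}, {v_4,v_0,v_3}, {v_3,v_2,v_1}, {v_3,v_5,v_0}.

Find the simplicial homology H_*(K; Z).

H_0 = Z,  H_1 = Z,  H_2 = 0.

Order the vertices as v_0 < v_1 < v_2 < v_3 < v_4 < v_5. Listing each simplex with vertices in this order, K has dimension 2 with simplices:

  0-simplices (6): [v_0], [v_1], [v_2], [v_3], [v_4], [v_5]
  1-simplices (12): [v_0,v_1], [v_0,v_2], [v_0,v_3], [v_0,v_4], [v_0,v_5], [v_1,v_2], [v_1,v_3], [v_1,v_5], [v_2,v_3], [v_2,v_4], [v_3,v_4], [v_3,v_5]
  2-simplices (6): [v_0,v_1,v_2], [v_0,v_2,v_4], [v_0,v_3,v_4], [v_0,v_3,v_5], [v_1,v_2,v_3], [v_1,v_3,v_5]

so the chain groups are C_0 ≅ Z^6, C_1 ≅ Z^12, C_2 ≅ Z^6.

The boundary map ∂_1: C_1 → C_0 sends each edge [p,q] (with p < q) to q − p.
As a 6×12 matrix over Z this has rank 5, with invariant factors (1,1,1,1,1).

∂_2: C_2 → C_1 sends each 2-simplex [p,q,r] to [q,r] − [p,r] + [p,q]. For instance
  ∂[v_1,v_2,v_3] = [v_2,v_3] − [v_1,v_3] + [v_1,v_2],
  ∂[v_0,v_3,v_4] = [v_3,v_4] − [v_0,v_4] + [v_0,v_3].
The 12×6 boundary matrix has rank 6 and Smith normal form diag(1,1,1,1,1,1).

Reading off H_k = ker ∂_k / im ∂_{k+1}:

  H_0: rank C_0 − rank ∂_1 = 6 − 5 = 1, and the invariant factors of ∂_1 are all 1, so H_0 = Z.
  H_1: rank ker ∂_1 − rank ∂_2 = (12 − 5) − 6 = 1, and the invariant factors of ∂_2 are all 1, so H_1 = Z.
  H_2: rank ker ∂_2 − rank ∂_3 = (6 − 6) − 0 = 0, and there is no ∂_3, so H_2 = 0.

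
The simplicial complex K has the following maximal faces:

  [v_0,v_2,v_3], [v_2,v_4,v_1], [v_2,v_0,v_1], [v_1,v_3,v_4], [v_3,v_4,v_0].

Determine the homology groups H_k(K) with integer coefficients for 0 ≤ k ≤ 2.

H_0 = Z,  H_1 = Z,  H_2 = 0.

K has 5 vertices, 10 edges, 5 triangles.
rank ∂_0 = 0, rank ∂_1 = 4 ⇒ b_0 = 5 − 0 − 4 = 1; all invariant factors of ∂_1 are 1 so no torsion. So H_0 = Z.
rank ∂_1 = 4, rank ∂_2 = 5 ⇒ b_1 = 10 − 4 − 5 = 1; all invariant factors of ∂_2 are 1 so no torsion. So H_1 = Z.
rank ∂_2 = 5, rank ∂_3 = 0 ⇒ b_2 = 5 − 5 − 0 = 0. So H_2 = 0.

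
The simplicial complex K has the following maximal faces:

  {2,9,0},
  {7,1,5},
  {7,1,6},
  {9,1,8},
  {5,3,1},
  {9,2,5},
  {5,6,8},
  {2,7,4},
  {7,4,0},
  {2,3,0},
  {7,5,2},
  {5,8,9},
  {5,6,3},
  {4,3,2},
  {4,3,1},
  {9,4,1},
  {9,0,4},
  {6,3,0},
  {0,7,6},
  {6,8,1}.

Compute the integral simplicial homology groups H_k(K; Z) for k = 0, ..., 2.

H_0 ≅ Z,  H_1 ≅ Z ⊕ Z/2,  H_2 = 0.

Order the vertices as 0 < 1 < 2 < 3 < 4 < 5 < 6 < 7 < 8 < 9. Listing each simplex with vertices in this order, K has dimension 2 with simplices:

  0-simplices (10): [0], [1], [2], [3], [4], [5], [6], [7], [8], [9]
  1-simplices (30): (30 of them)
  2-simplices (20): (20 of them)

Hence C_0 ≅ Z^10, C_1 ≅ Z^30, C_2 ≅ Z^20.

The boundary map ∂_1: C_1 → C_0 is given by ∂[p,q] = [q] − [p]. For instance
  ∂[4,7] = [7] − [4].
As a 10×30 matrix over Z this has rank 9, with invariant factors (1,1,1,1,1,1,1,1,1).

Boundary ∂_2: C_2 → C_1 acts by ∂[p,q,r] = [q,r] − [p,r] + [p,q]. For instance
  ∂[1,8,9] = [8,9] − [1,9] + [1,8],
  ∂[0,3,6] = [3,6] − [0,6] + [0,3].
This gives a 30×20 integer matrix of rank 20; reducing to Smith normal form yields diagonal entries (1,1,1,1,1,1,1,1,1,1,1,1,1,1,1,1,1,1,1,2).

Reading off H_k = ker ∂_k / im ∂_{k+1}:

  H_0: rank C_0 − rank ∂_1 = 10 − 9 = 1, and the invariant factors of ∂_1 are all 1, so H_0 ≅ Z.
  H_1: rank ker ∂_1 − rank ∂_2 = (30 − 9) − 20 = 1, and ∂_2 has invariant factor 2 > 1, so H_1 ≅ Z ⊕ Z/2.
  H_2: rank ker ∂_2 − rank ∂_3 = (20 − 20) − 0 = 0, and there is no ∂_3, so H_2 ≅ 0.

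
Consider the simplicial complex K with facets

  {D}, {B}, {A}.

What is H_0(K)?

H_0 = Z^3.

K has 3 vertices.
rank ∂_0 = 0, rank ∂_1 = 0 ⇒ b_0 = 3 − 0 − 0 = 3. So H_0 = Z^3.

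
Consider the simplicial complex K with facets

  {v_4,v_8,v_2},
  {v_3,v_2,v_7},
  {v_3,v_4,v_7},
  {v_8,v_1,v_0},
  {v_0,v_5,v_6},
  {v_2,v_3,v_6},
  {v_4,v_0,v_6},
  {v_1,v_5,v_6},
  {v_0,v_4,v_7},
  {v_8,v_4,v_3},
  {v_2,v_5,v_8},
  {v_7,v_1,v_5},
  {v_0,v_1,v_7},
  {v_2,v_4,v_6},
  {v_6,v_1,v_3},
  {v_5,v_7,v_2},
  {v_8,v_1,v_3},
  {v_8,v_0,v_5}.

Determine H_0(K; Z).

Fix the vertex order v_0 < v_1 < v_2 < v_3 < v_4 < v_5 < v_6 < v_7 < v_8 and write every simplex with vertices in increasing order. Then dim K = 2 and the simplices of K are:

  0-simplices (9): [v_0], [v_1], [v_2], [v_3], [v_4], [v_5], [v_6], [v_7], [v_8]
  1-simplices (27): (27 of them)
  2-simplices (18): (18 of them)

so the chain groups are C_0 ≅ Z^9, C_1 ≅ Z^27, C_2 ≅ Z^18.

Boundary ∂_1: C_1 → C_0 sends each edge [p,q] (with p < q) to q − p. For instance
  ∂[v_0,v_5] = [v_5] − [v_0].
As a 9×27 matrix over Z this has rank 8, with invariant factors (1,1,1,1,1,1,1,1).

∂_2: C_2 → C_1 sends each 2-simplex [p,q,r] to [q,r] − [p,r] + [p,q]. For instance
  ∂[v_0,v_1,v_7] = [v_1,v_7] − [v_0,v_7] + [v_0,v_1],
  ∂[v_1,v_5,v_7] = [v_5,v_7] − [v_1,v_7] + [v_1,v_5].
The resulting 27×18 matrix has rank 18, and its Smith normal form has invariant factors (1,1,1,1,1,1,1,1,1,1,1,1,1,1,1,1,1,2).

Now H_k = ker ∂_k / im ∂_{k+1}, so:

  H_0: rank C_0 − rank ∂_1 = 9 − 8 = 1, and the invariant factors of ∂_1 are all 1, so H_0 = Z.

H_0 = Z.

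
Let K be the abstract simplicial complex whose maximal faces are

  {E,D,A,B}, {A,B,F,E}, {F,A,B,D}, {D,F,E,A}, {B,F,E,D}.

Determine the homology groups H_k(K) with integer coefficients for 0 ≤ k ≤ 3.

H_0 ≅ Z,  H_1 = 0,  H_2 = 0,  H_3 ≅ Z.

Fix the vertex order A < B < D < E < F and write every simplex with vertices in increasing order. Then dim K = 3 and the simplices of K are:

  0-simplices (5): A, B, D, E, F
  1-simplices (10): AB, AD, AE, AF, BD, BE, BF, DE, DF, EF
  2-simplices (10): ABD, ABE, ABF, ADE, ADF, AEF, BDE, BDF, BEF, DEF
  3-simplices (5): ABDE, ABDF, ABEF, ADEF, BDEF

so the chain groups are C_0 ≅ Z^5, C_1 ≅ Z^10, C_2 ≅ Z^10, C_3 ≅ Z^5.

Boundary ∂_1: C_1 → C_0 sends each edge [p,q] (with p < q) to q − p. For instance
  ∂BF = F − B.
The resulting 5×10 matrix has rank 4, and its Smith normal form has invariant factors (1,1,1,1).

The boundary map ∂_2: C_2 → C_1 acts by ∂[p,q,r] = [q,r] − [p,r] + [p,q]. For instance
  ∂BDE = DE − BE + BD,
  ∂ADE = DE − AE + AD.
This gives a 10×10 integer matrix of rank 6; reducing to Smith normal form yields diagonal entries (1,1,1,1,1,1).

Boundary ∂_3: C_3 → C_2 sends each 3-simplex σ to the alternating sum Σ_i (−1)^i (σ with its i-th vertex removed). For instance
  ∂ABDE = BDE − ADE + ABE − ABD,
  ∂ADEF = DEF − AEF + ADF − ADE.
As a 10×5 matrix over Z this has rank 4, with invariant factors (1,1,1,1).

Computing H_k = (kernel of ∂_k) / (image of ∂_{k+1}):

  H_0: rank C_0 − rank ∂_1 = 5 − 4 = 1, and the invariant factors of ∂_1 are all 1, so H_0 ≅ Z.
  H_1: rank ker ∂_1 − rank ∂_2 = (10 − 4) − 6 = 0, and the invariant factors of ∂_2 are all 1, so H_1 ≅ 0.
  H_2: rank ker ∂_2 − rank ∂_3 = (10 − 6) − 4 = 0, and the invariant factors of ∂_3 are all 1, so H_2 ≅ 0.
  H_3: rank ker ∂_3 − rank ∂_4 = (5 − 4) − 0 = 1, and there is no ∂_4, so H_3 ≅ Z.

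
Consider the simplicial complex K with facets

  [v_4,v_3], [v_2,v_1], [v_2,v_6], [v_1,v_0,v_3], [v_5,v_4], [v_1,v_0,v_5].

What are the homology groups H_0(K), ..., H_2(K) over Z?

H_0 = Z,  H_1 = Z,  H_2 = 0.

Take the total order v_0 < v_1 < v_2 < v_3 < v_4 < v_5 < v_6 on the vertex set. Then K (dimension 2) consists of the simplices:

  0-simplices (7): [v_0], [v_1], [v_2], [v_3], [v_4], [v_5], [v_6]
  1-simplices (9): [v_0,v_1], [v_0,v_3], [v_0,v_5], [v_1,v_2], [v_1,v_3], [v_1,v_5], [v_2,v_6], [v_3,v_4], [v_4,v_5]
  2-simplices (2): [v_0,v_1,v_3], [v_0,v_1,v_5]

Hence C_0 ≅ Z^7, C_1 ≅ Z^9, C_2 ≅ Z^2.

∂_1: C_1 → C_0 is given by ∂[p,q] = [q] − [p]. For instance
  ∂[v_1,v_2] = [v_2] − [v_1].
The 7×9 boundary matrix has rank 6 and Smith normal form diag(1,1,1,1,1,1).

Boundary ∂_2: C_2 → C_1 maps a triangle to the signed sum of its edges. For instance
  ∂[v_0,v_1,v_5] = [v_1,v_5] − [v_0,v_5] + [v_0,v_1],
  ∂[v_0,v_1,v_3] = [v_1,v_3] − [v_0,v_3] + [v_0,v_1].
This gives a 9×2 integer matrix of rank 2; reducing to Smith normal form yields diagonal entries (1,1).

Now H_k = ker ∂_k / im ∂_{k+1}, so:

  H_0: rank C_0 − rank ∂_1 = 7 − 6 = 1, and the invariant factors of ∂_1 are all 1, so H_0 = Z.
  H_1: rank ker ∂_1 − rank ∂_2 = (9 − 6) − 2 = 1, and the invariant factors of ∂_2 are all 1, so H_1 = Z.
  H_2: rank ker ∂_2 − rank ∂_3 = (2 − 2) − 0 = 0, and there is no ∂_3, so H_2 = 0.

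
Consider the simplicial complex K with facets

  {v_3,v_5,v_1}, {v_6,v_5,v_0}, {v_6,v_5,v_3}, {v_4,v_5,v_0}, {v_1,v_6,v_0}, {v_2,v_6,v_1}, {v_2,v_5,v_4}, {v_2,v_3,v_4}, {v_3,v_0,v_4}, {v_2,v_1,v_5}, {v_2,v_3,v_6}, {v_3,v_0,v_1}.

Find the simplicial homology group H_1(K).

H_1 ≅ Z/2.

We work with the vertex ordering v_0 < v_1 < v_2 < v_3 < v_4 < v_5 < v_6. The simplices of K, each written with vertices in increasing order, are:

  0-simplices (7): [v_0], [v_1], [v_2], [v_3], [v_4], [v_5], [v_6]
  1-simplices (18): (18 of them)
  2-simplices (12): (12 of them)

Hence C_0 ≅ Z^7, C_1 ≅ Z^18, C_2 ≅ Z^12.

∂_1: C_1 → C_0 is given by ∂[p,q] = [q] − [p].
The resulting 7×18 matrix has rank 6, and its Smith normal form has invariant factors (1,1,1,1,1,1).

The boundary map ∂_2: C_2 → C_1 sends each 2-simplex [p,q,r] to [q,r] − [p,r] + [p,q]. For instance
  ∂[v_0,v_5,v_6] = [v_5,v_6] − [v_0,v_6] + [v_0,v_5],
  ∂[v_0,v_1,v_3] = [v_1,v_3] − [v_0,v_3] + [v_0,v_1].
This gives a 18×12 integer matrix of rank 12; reducing to Smith normal form yields diagonal entries (1,1,1,1,1,1,1,1,1,1,1,2).

From H_k ≅ ker(∂_k) / im(∂_{k+1}) we obtain:

  H_1: rank ker ∂_1 − rank ∂_2 = (18 − 6) − 12 = 0, and ∂_2 has invariant factor 2 > 1, so H_1 = Z/2.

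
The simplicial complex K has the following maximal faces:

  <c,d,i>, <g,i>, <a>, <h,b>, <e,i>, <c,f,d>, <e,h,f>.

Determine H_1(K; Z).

We work with the vertex ordering a < b < c < d < e < f < g < h < i. The simplices of K, each written with vertices in increasing order, are:

  0-simplices (9): a, b, c, d, e, f, g, h, i
  1-simplices (11): bh, cd, cf, ci, df, di, ef, eh, ei, fh, gi
  2-simplices (3): cdf, cdi, efh

Hence C_0 ≅ Z^9, C_1 ≅ Z^11, C_2 ≅ Z^3.

The boundary map ∂_1: C_1 → C_0 maps an edge to its endpoints' difference, ∂[p,q] = q − p.
The 9×11 boundary matrix has rank 7 and Smith normal form diag(1,1,1,1,1,1,1).

Boundary ∂_2: C_2 → C_1 maps a triangle to the signed sum of its edges. For instance
  ∂efh = fh − eh + ef,
  ∂cdf = df − cf + cd.
As a 11×3 matrix over Z this has rank 3, with invariant factors (1,1,1).

Now H_k = ker ∂_k / im ∂_{k+1}, so:

  H_1: rank ker ∂_1 − rank ∂_2 = (11 − 7) − 3 = 1, and the invariant factors of ∂_2 are all 1, so H_1 ≅ Z.

H_1 = Z.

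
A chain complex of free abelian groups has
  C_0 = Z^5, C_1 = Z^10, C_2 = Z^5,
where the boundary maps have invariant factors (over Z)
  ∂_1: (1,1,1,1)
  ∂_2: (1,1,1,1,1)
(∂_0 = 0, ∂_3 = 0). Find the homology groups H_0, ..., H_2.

H_0 ≅ Z,  H_1 ≅ Z,  H_2 = 0.

H_0: b_0 = 5 − 0 − 4 = 1; torsion from ∂_1 factors > 1: none. So H_0 ≅ Z.
H_1: b_1 = 10 − 4 − 5 = 1; torsion from ∂_2 factors > 1: none. So H_1 ≅ Z.
H_2: b_2 = 5 − 5 − 0 = 0; torsion from ∂_3 factors > 1: none. So H_2 ≅ 0.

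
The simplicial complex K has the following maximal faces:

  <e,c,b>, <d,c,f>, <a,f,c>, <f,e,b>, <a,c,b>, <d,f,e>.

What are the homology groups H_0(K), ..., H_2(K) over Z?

H_0 = Z,  H_1 = Z,  H_2 = 0.

Order the vertices as a < b < c < d < e < f. Listing each simplex with vertices in this order, K has dimension 2 with simplices:

  0-simplices (6): a, b, c, d, e, f
  1-simplices (12): ab, ac, af, bc, be, bf, cd, ce, cf, de, df, ef
  2-simplices (6): abc, acf, bce, bef, cdf, def

so the chain groups are C_0 ≅ Z^6, C_1 ≅ Z^12, C_2 ≅ Z^6.

Boundary ∂_1: C_1 → C_0 is given by ∂[p,q] = [q] − [p].
The resulting 6×12 matrix has rank 5, and its Smith normal form has invariant factors (1,1,1,1,1).

The boundary map ∂_2: C_2 → C_1 maps a triangle to the signed sum of its edges. For instance
  ∂bce = ce − be + bc,
  ∂def = ef − df + de.
As a 12×6 matrix over Z this has rank 6, with invariant factors (1,1,1,1,1,1).

Computing H_k = (kernel of ∂_k) / (image of ∂_{k+1}):

  H_0: rank C_0 − rank ∂_1 = 6 − 5 = 1, and the invariant factors of ∂_1 are all 1, so H_0 ≅ Z.
  H_1: rank ker ∂_1 − rank ∂_2 = (12 − 5) − 6 = 1, and the invariant factors of ∂_2 are all 1, so H_1 ≅ Z.
  H_2: rank ker ∂_2 − rank ∂_3 = (6 − 6) − 0 = 0, and there is no ∂_3, so H_2 ≅ 0.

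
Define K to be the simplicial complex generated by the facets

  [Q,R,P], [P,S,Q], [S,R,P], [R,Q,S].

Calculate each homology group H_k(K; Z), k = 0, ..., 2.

H_0 ≅ Z,  H_1 = 0,  H_2 ≅ Z.

K has 4 vertices, 6 edges, 4 triangles.
rank ∂_0 = 0, rank ∂_1 = 3 ⇒ b_0 = 4 − 0 − 3 = 1; all invariant factors of ∂_1 are 1 so no torsion. So H_0 = Z.
rank ∂_1 = 3, rank ∂_2 = 3 ⇒ b_1 = 6 − 3 − 3 = 0; all invariant factors of ∂_2 are 1 so no torsion. So H_1 = 0.
rank ∂_2 = 3, rank ∂_3 = 0 ⇒ b_2 = 4 − 3 − 0 = 1. So H_2 = Z.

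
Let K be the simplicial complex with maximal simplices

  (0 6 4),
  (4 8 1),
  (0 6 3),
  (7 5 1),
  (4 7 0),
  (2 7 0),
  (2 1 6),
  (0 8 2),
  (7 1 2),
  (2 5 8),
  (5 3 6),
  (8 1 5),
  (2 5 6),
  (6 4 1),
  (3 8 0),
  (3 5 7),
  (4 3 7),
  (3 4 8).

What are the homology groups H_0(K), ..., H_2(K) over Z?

Take the total order 0 < 1 < 2 < 3 < 4 < 5 < 6 < 7 < 8 on the vertex set. Then K (dimension 2) consists of the simplices:

  0-simplices (9): [0], [1], [2], [3], [4], [5], [6], [7], [8]
  1-simplices (27): (27 of them)
  2-simplices (18): [0,2,7], [0,2,8], [0,3,6], [0,3,8], [0,4,6], [0,4,7], [1,2,6], [1,2,7], [1,4,6], [1,4,8], [1,5,7], [1,5,8], [2,5,6], [2,5,8], [3,4,7], [3,4,8], [3,5,6], [3,5,7]

so the chain groups are C_0 ≅ Z^9, C_1 ≅ Z^27, C_2 ≅ Z^18.

∂_1: C_1 → C_0 is given by ∂[p,q] = [q] − [p].
The 9×27 boundary matrix has rank 8 and Smith normal form diag(1,1,1,1,1,1,1,1).

∂_2: C_2 → C_1 acts by ∂[p,q,r] = [q,r] − [p,r] + [p,q]. For instance
  ∂[0,2,7] = [2,7] − [0,7] + [0,2],
  ∂[3,4,8] = [4,8] − [3,8] + [3,4].
The resulting 27×18 matrix has rank 18, and its Smith normal form has invariant factors (1,1,1,1,1,1,1,1,1,1,1,1,1,1,1,1,1,2).

Reading off H_k = ker ∂_k / im ∂_{k+1}:

  H_0: rank C_0 − rank ∂_1 = 9 − 8 = 1, and the invariant factors of ∂_1 are all 1, so H_0 ≅ Z.
  H_1: rank ker ∂_1 − rank ∂_2 = (27 − 8) − 18 = 1, and ∂_2 has invariant factor 2 > 1, so H_1 ≅ Z ⊕ Z/2.
  H_2: rank ker ∂_2 − rank ∂_3 = (18 − 18) − 0 = 0, and there is no ∂_3, so H_2 ≅ 0.

H_0 ≅ Z,  H_1 ≅ Z ⊕ Z/2,  H_2 = 0.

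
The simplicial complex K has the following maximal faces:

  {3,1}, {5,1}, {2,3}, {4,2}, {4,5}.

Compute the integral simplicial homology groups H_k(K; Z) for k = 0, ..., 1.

H_0 ≅ Z,  H_1 ≅ Z.

Take the total order 1 < 2 < 3 < 4 < 5 on the vertex set. Then K (dimension 1) consists of the simplices:

  0-simplices (5): [1], [2], [3], [4], [5]
  1-simplices (5): [1,3], [1,5], [2,3], [2,4], [4,5]

giving chain groups C_0 ≅ Z^5, C_1 ≅ Z^5.

Boundary ∂_1: C_1 → C_0 maps an edge to its endpoints' difference, ∂[p,q] = q − p.
The resulting 5×5 matrix has rank 4, and its Smith normal form has invariant factors (1,1,1,1).

From H_k ≅ ker(∂_k) / im(∂_{k+1}) we obtain:

  H_0: rank C_0 − rank ∂_1 = 5 − 4 = 1, and the invariant factors of ∂_1 are all 1, so H_0 ≅ Z.
  H_1: rank ker ∂_1 − rank ∂_2 = (5 − 4) − 0 = 1, and there is no ∂_2, so H_1 ≅ Z.

(K is a triangulation of the circle S^1.)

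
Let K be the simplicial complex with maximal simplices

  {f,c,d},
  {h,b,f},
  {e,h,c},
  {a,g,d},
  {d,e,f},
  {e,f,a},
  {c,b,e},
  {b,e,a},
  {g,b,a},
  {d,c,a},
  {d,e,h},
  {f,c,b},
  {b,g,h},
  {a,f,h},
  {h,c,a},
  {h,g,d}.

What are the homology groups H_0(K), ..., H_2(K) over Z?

K has 8 vertices, 24 edges, 16 triangles.
rank ∂_0 = 0, rank ∂_1 = 7 ⇒ b_0 = 8 − 0 − 7 = 1; all invariant factors of ∂_1 are 1 so no torsion. So H_0 ≅ Z.
rank ∂_1 = 7, rank ∂_2 = 15 ⇒ b_1 = 24 − 7 − 15 = 2; all invariant factors of ∂_2 are 1 so no torsion. So H_1 ≅ Z^2.
rank ∂_2 = 15, rank ∂_3 = 0 ⇒ b_2 = 16 − 15 − 0 = 1. So H_2 ≅ Z.

H_0 = Z,  H_1 = Z^2,  H_2 = Z.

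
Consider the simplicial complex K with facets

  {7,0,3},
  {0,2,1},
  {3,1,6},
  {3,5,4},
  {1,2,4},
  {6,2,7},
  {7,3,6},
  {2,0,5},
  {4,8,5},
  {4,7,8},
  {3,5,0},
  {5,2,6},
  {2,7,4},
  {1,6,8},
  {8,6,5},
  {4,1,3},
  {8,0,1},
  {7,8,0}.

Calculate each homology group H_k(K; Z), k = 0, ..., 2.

We work with the vertex ordering 0 < 1 < 2 < 3 < 4 < 5 < 6 < 7 < 8. The simplices of K, each written with vertices in increasing order, are:

  0-simplices (9): [0], [1], [2], [3], [4], [5], [6], [7], [8]
  1-simplices (27): (27 of them)
  2-simplices (18): [0,1,2], [0,1,8], [0,2,5], [0,3,5], [0,3,7], [0,7,8], [1,2,4], [1,3,4], [1,3,6], [1,6,8], [2,4,7], [2,5,6], [2,6,7], [3,4,5], [3,6,7], [4,5,8], [4,7,8], [5,6,8]

giving chain groups C_0 ≅ Z^9, C_1 ≅ Z^27, C_2 ≅ Z^18.

∂_1: C_1 → C_0 maps an edge to its endpoints' difference, ∂[p,q] = q − p. For instance
  ∂[4,7] = [7] − [4].
This gives a 9×27 integer matrix of rank 8; reducing to Smith normal form yields diagonal entries (1,1,1,1,1,1,1,1).

∂_2: C_2 → C_1 sends each 2-simplex [p,q,r] to [q,r] − [p,r] + [p,q]. For instance
  ∂[0,3,5] = [3,5] − [0,5] + [0,3],
  ∂[3,4,5] = [4,5] − [3,5] + [3,4].
As a 27×18 matrix over Z this has rank 17, with invariant factors (1,1,1,1,1,1,1,1,1,1,1,1,1,1,1,1,1).

Computing H_k = (kernel of ∂_k) / (image of ∂_{k+1}):

  H_0: rank C_0 − rank ∂_1 = 9 − 8 = 1, and the invariant factors of ∂_1 are all 1, so H_0 = Z.
  H_1: rank ker ∂_1 − rank ∂_2 = (27 − 8) − 17 = 2, and the invariant factors of ∂_2 are all 1, so H_1 = Z^2.
  H_2: rank ker ∂_2 − rank ∂_3 = (18 − 17) − 0 = 1, and there is no ∂_3, so H_2 = Z.

H_0 ≅ Z,  H_1 ≅ Z^2,  H_2 ≅ Z.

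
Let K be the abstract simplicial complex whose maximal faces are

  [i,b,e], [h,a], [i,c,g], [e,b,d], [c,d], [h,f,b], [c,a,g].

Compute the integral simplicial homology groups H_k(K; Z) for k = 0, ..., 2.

H_0 = Z,  H_1 = Z^2,  H_2 = 0.

Order the vertices as a < b < c < d < e < f < g < h < i. Listing each simplex with vertices in this order, K has dimension 2 with simplices:

  0-simplices (9): a, b, c, d, e, f, g, h, i
  1-simplices (15): ac, ag, ah, bd, be, bf, bh, bi, cd, cg, ci, de, ei, fh, gi
  2-simplices (5): acg, bde, bei, bfh, cgi

so the chain groups are C_0 ≅ Z^9, C_1 ≅ Z^15, C_2 ≅ Z^5.

The boundary map ∂_1: C_1 → C_0 maps an edge to its endpoints' difference, ∂[p,q] = q − p.
This gives a 9×15 integer matrix of rank 8; reducing to Smith normal form yields diagonal entries (1,1,1,1,1,1,1,1).

Boundary ∂_2: C_2 → C_1 maps a triangle to the signed sum of its edges. For instance
  ∂cgi = gi − ci + cg,
  ∂acg = cg − ag + ac.
The 15×5 boundary matrix has rank 5 and Smith normal form diag(1,1,1,1,1).

Now H_k = ker ∂_k / im ∂_{k+1}, so:

  H_0: rank C_0 − rank ∂_1 = 9 − 8 = 1, and the invariant factors of ∂_1 are all 1, so H_0 = Z.
  H_1: rank ker ∂_1 − rank ∂_2 = (15 − 8) − 5 = 2, and the invariant factors of ∂_2 are all 1, so H_1 = Z^2.
  H_2: rank ker ∂_2 − rank ∂_3 = (5 − 5) − 0 = 0, and there is no ∂_3, so H_2 = 0.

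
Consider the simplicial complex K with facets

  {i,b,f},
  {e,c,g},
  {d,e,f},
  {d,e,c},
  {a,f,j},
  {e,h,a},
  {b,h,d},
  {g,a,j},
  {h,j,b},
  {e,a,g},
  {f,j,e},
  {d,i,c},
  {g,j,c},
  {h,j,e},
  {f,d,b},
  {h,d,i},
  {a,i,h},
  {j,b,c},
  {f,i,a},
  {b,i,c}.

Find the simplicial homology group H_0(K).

H_0 ≅ Z.

Take the total order a < b < c < d < e < f < g < h < i < j on the vertex set. Then K (dimension 2) consists of the simplices:

  0-simplices (10): a, b, c, d, e, f, g, h, i, j
  1-simplices (30): ae, af, ag, ah, ai, aj, bc, bd, bf, bh, bi, bj, cd, ce, cg, ci, cj, de, df, dh, di, ef, eg, eh, ej, fi, fj, gj, hi, hj
  2-simplices (20): aeg, aeh, afi, afj, agj, ahi, bci, bcj, bdf, bdh, bfi, bhj, cde, cdi, ceg, cgj, def, dhi, efj, ehj

so the chain groups are C_0 ≅ Z^10, C_1 ≅ Z^30, C_2 ≅ Z^20.

Boundary ∂_1: C_1 → C_0 is given by ∂[p,q] = [q] − [p]. For instance
  ∂hj = j − h.
As a 10×30 matrix over Z this has rank 9, with invariant factors (1,1,1,1,1,1,1,1,1).

∂_2: C_2 → C_1 sends each 2-simplex [p,q,r] to [q,r] − [p,r] + [p,q]. For instance
  ∂afi = fi − ai + af,
  ∂bci = ci − bi + bc.
As a 30×20 matrix over Z this has rank 20, with invariant factors (1,1,1,1,1,1,1,1,1,1,1,1,1,1,1,1,1,1,1,2).

Reading off H_k = ker ∂_k / im ∂_{k+1}:

  H_0: rank C_0 − rank ∂_1 = 10 − 9 = 1, and the invariant factors of ∂_1 are all 1, so H_0 ≅ Z.

(K is a triangulation of the Klein bottle.)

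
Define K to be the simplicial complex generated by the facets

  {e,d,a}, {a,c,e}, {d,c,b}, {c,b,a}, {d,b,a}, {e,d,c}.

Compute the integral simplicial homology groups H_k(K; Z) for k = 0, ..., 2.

H_0 ≅ Z,  H_1 = 0,  H_2 ≅ Z.

Take the total order a < b < c < d < e on the vertex set. Then K (dimension 2) consists of the simplices:

  0-simplices (5): a, b, c, d, e
  1-simplices (9): ab, ac, ad, ae, bc, bd, cd, ce, de
  2-simplices (6): abc, abd, ace, ade, bcd, cde

Hence C_0 ≅ Z^5, C_1 ≅ Z^9, C_2 ≅ Z^6.

∂_1: C_1 → C_0 sends each edge [p,q] (with p < q) to q − p. For instance
  ∂ae = e − a.
As a 5×9 matrix over Z this has rank 4, with invariant factors (1,1,1,1).

Boundary ∂_2: C_2 → C_1 maps a triangle to the signed sum of its edges. For instance
  ∂bcd = cd − bd + bc,
  ∂abd = bd − ad + ab.
The 9×6 boundary matrix has rank 5 and Smith normal form diag(1,1,1,1,1).

Now H_k = ker ∂_k / im ∂_{k+1}, so:

  H_0: rank C_0 − rank ∂_1 = 5 − 4 = 1, and the invariant factors of ∂_1 are all 1, so H_0 ≅ Z.
  H_1: rank ker ∂_1 − rank ∂_2 = (9 − 4) − 5 = 0, and the invariant factors of ∂_2 are all 1, so H_1 ≅ 0.
  H_2: rank ker ∂_2 − rank ∂_3 = (6 − 5) − 0 = 1, and there is no ∂_3, so H_2 ≅ Z.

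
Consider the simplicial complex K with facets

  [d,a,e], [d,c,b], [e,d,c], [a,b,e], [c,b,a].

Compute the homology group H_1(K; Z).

H_1 ≅ Z.

Order the vertices as a < b < c < d < e. Listing each simplex with vertices in this order, K has dimension 2 with simplices:

  0-simplices (5): a, b, c, d, e
  1-simplices (10): ab, ac, ad, ae, bc, bd, be, cd, ce, de
  2-simplices (5): abc, abe, ade, bcd, cde

giving chain groups C_0 ≅ Z^5, C_1 ≅ Z^10, C_2 ≅ Z^5.

The boundary map ∂_1: C_1 → C_0 is given by ∂[p,q] = [q] − [p]. For instance
  ∂ae = e − a.
The 5×10 boundary matrix has rank 4 and Smith normal form diag(1,1,1,1).

Boundary ∂_2: C_2 → C_1 sends each 2-simplex [p,q,r] to [q,r] − [p,r] + [p,q]. For instance
  ∂ade = de − ae + ad,
  ∂cde = de − ce + cd.
The resulting 10×5 matrix has rank 5, and its Smith normal form has invariant factors (1,1,1,1,1).

From H_k ≅ ker(∂_k) / im(∂_{k+1}) we obtain:

  H_1: rank ker ∂_1 − rank ∂_2 = (10 − 4) − 5 = 1, and the invariant factors of ∂_2 are all 1, so H_1 ≅ Z.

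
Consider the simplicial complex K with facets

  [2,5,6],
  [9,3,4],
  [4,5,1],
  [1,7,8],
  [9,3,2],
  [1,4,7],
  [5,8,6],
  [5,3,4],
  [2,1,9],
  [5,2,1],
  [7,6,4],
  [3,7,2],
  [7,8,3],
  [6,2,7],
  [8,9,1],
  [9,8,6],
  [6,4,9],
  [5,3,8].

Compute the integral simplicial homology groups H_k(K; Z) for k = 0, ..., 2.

Fix the vertex order 1 < 2 < 3 < 4 < 5 < 6 < 7 < 8 < 9 and write every simplex with vertices in increasing order. Then dim K = 2 and the simplices of K are:

  0-simplices (9): [1], [2], [3], [4], [5], [6], [7], [8], [9]
  1-simplices (27): (27 of them)
  2-simplices (18): [1,2,5], [1,2,9], [1,4,5], [1,4,7], [1,7,8], [1,8,9], [2,3,7], [2,3,9], [2,5,6], [2,6,7], [3,4,5], [3,4,9], [3,5,8], [3,7,8], [4,6,7], [4,6,9], [5,6,8], [6,8,9]

Hence C_0 ≅ Z^9, C_1 ≅ Z^27, C_2 ≅ Z^18.

∂_1: C_1 → C_0 maps an edge to its endpoints' difference, ∂[p,q] = q − p.
The 9×27 boundary matrix has rank 8 and Smith normal form diag(1,1,1,1,1,1,1,1).

∂_2: C_2 → C_1 sends each 2-simplex [p,q,r] to [q,r] − [p,r] + [p,q]. For instance
  ∂[4,6,7] = [6,7] − [4,7] + [4,6],
  ∂[1,2,5] = [2,5] − [1,5] + [1,2].
As a 27×18 matrix over Z this has rank 17, with invariant factors (1,1,1,1,1,1,1,1,1,1,1,1,1,1,1,1,1).

Now H_k = ker ∂_k / im ∂_{k+1}, so:

  H_0: rank C_0 − rank ∂_1 = 9 − 8 = 1, and the invariant factors of ∂_1 are all 1, so H_0 = Z.
  H_1: rank ker ∂_1 − rank ∂_2 = (27 − 8) − 17 = 2, and the invariant factors of ∂_2 are all 1, so H_1 = Z^2.
  H_2: rank ker ∂_2 − rank ∂_3 = (18 − 17) − 0 = 1, and there is no ∂_3, so H_2 = Z.

As a check, the Euler characteristic is 9 − 27 + 18 = 0, which agrees with 1 − 2 + 1 = 0.

H_0 ≅ Z,  H_1 ≅ Z^2,  H_2 ≅ Z.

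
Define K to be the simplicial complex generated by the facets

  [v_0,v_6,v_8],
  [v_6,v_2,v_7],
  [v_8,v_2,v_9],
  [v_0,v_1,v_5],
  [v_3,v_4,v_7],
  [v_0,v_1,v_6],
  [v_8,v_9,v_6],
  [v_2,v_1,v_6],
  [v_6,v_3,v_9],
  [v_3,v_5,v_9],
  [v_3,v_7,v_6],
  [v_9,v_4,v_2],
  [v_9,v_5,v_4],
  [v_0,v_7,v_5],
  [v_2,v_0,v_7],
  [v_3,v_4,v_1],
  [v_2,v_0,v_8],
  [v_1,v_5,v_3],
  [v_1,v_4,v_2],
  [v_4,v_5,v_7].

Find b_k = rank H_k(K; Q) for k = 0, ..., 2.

Take the total order v_0 < v_1 < v_2 < v_3 < v_4 < v_5 < v_6 < v_7 < v_8 < v_9 on the vertex set. Then K (dimension 2) consists of the simplices:

  0-simplices (10): [v_0], [v_1], [v_2], [v_3], [v_4], [v_5], [v_6], [v_7], [v_8], [v_9]
  1-simplices (30): (30 of them)
  2-simplices (20): (20 of them)

so the chain groups are C_0 ≅ Z^10, C_1 ≅ Z^30, C_2 ≅ Z^20.

Boundary ∂_1: C_1 → C_0 is given by ∂[p,q] = [q] − [p]. For instance
  ∂[v_2,v_4] = [v_4] − [v_2].
As a 10×30 matrix over Z this has rank 9, with invariant factors (1,1,1,1,1,1,1,1,1).

∂_2: C_2 → C_1 maps a triangle to the signed sum of its edges. For instance
  ∂[v_0,v_6,v_8] = [v_6,v_8] − [v_0,v_8] + [v_0,v_6],
  ∂[v_3,v_4,v_7] = [v_4,v_7] − [v_3,v_7] + [v_3,v_4].
The resulting 30×20 matrix has rank 20, and its Smith normal form has invariant factors (1,1,1,1,1,1,1,1,1,1,1,1,1,1,1,1,1,1,1,2).

Now H_k = ker ∂_k / im ∂_{k+1}, so:

  H_0: rank C_0 − rank ∂_1 = 10 − 9 = 1, and the invariant factors of ∂_1 are all 1, so H_0 = Z.
  H_1: rank ker ∂_1 − rank ∂_2 = (30 − 9) − 20 = 1, and ∂_2 has invariant factor 2 > 1, so H_1 = Z ⊕ Z/2Z.
  H_2: rank ker ∂_2 − rank ∂_3 = (20 − 20) − 0 = 0, and there is no ∂_3, so H_2 = 0.

As a check, the Euler characteristic is 10 − 30 + 20 = 0, which agrees with 1 − 1 + 0 = 0.

Hence the Betti numbers are b_0 = 1, b_1 = 1, b_2 = 0.

b_0 = 1, b_1 = 1, b_2 = 0.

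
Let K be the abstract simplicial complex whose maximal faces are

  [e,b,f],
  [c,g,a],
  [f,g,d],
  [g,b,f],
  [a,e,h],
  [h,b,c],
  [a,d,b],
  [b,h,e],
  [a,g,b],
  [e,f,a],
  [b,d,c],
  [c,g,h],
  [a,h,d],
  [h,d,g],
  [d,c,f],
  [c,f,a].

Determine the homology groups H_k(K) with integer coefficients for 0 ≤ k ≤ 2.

We work with the vertex ordering a < b < c < d < e < f < g < h. The simplices of K, each written with vertices in increasing order, are:

  0-simplices (8): a, b, c, d, e, f, g, h
  1-simplices (24): ab, ac, ad, ae, af, ag, ah, bc, bd, be, bf, bg, bh, cd, cf, cg, ch, df, dg, dh, ef, eh, fg, gh
  2-simplices (16): abd, abg, acf, acg, adh, aef, aeh, bcd, bch, bef, beh, bfg, cdf, cgh, dfg, dgh

Hence C_0 ≅ Z^8, C_1 ≅ Z^24, C_2 ≅ Z^16.

∂_1: C_1 → C_0 is given by ∂[p,q] = [q] − [p]. For instance
  ∂ae = e − a.
The resulting 8×24 matrix has rank 7, and its Smith normal form has invariant factors (1,1,1,1,1,1,1).

The boundary map ∂_2: C_2 → C_1 maps a triangle to the signed sum of its edges. For instance
  ∂bch = ch − bh + bc,
  ∂aeh = eh − ah + ae.
As a 24×16 matrix over Z this has rank 15, with invariant factors (1,1,1,1,1,1,1,1,1,1,1,1,1,1,1).

Reading off H_k = ker ∂_k / im ∂_{k+1}:

  H_0: rank C_0 − rank ∂_1 = 8 − 7 = 1, and the invariant factors of ∂_1 are all 1, so H_0 ≅ Z.
  H_1: rank ker ∂_1 − rank ∂_2 = (24 − 7) − 15 = 2, and the invariant factors of ∂_2 are all 1, so H_1 ≅ Z^2.
  H_2: rank ker ∂_2 − rank ∂_3 = (16 − 15) − 0 = 1, and there is no ∂_3, so H_2 ≅ Z.

As a check, the Euler characteristic is 8 − 24 + 16 = 0, which agrees with 1 − 2 + 1 = 0.

H_0 = Z,  H_1 = Z^2,  H_2 = Z.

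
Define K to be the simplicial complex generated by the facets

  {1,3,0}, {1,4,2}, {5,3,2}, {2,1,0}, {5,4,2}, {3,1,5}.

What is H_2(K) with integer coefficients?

We work with the vertex ordering 0 < 1 < 2 < 3 < 4 < 5. The simplices of K, each written with vertices in increasing order, are:

  0-simplices (6): [0], [1], [2], [3], [4], [5]
  1-simplices (12): [0,1], [0,2], [0,3], [1,2], [1,3], [1,4], [1,5], [2,3], [2,4], [2,5], [3,5], [4,5]
  2-simplices (6): [0,1,2], [0,1,3], [1,2,4], [1,3,5], [2,3,5], [2,4,5]

giving chain groups C_0 ≅ Z^6, C_1 ≅ Z^12, C_2 ≅ Z^6.

∂_1: C_1 → C_0 is given by ∂[p,q] = [q] − [p].
The resulting 6×12 matrix has rank 5, and its Smith normal form has invariant factors (1,1,1,1,1).

∂_2: C_2 → C_1 sends each 2-simplex [p,q,r] to [q,r] − [p,r] + [p,q]. For instance
  ∂[1,2,4] = [2,4] − [1,4] + [1,2],
  ∂[0,1,3] = [1,3] − [0,3] + [0,1].
This gives a 12×6 integer matrix of rank 6; reducing to Smith normal form yields diagonal entries (1,1,1,1,1,1).

Reading off H_k = ker ∂_k / im ∂_{k+1}:

  H_2: rank ker ∂_2 − rank ∂_3 = (6 − 6) − 0 = 0, and there is no ∂_3, so H_2 = 0.

H_2 = 0.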